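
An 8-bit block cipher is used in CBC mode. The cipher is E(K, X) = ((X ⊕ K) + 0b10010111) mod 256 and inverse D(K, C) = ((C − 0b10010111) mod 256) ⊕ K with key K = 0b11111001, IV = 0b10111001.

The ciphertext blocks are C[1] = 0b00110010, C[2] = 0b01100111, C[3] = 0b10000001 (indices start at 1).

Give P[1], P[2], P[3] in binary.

CBC decryption: P_i = D(K, C_i) ⊕ C_{i−1}, with C_{0} = IV.
P[1]: D(K, 0b00110010) = 0b01100010; 0b01100010 ⊕ 0b10111001 = 0b11011011.
P[2]: D(K, 0b01100111) = 0b00101001; 0b00101001 ⊕ 0b00110010 = 0b00011011.
P[3]: D(K, 0b10000001) = 0b00010011; 0b00010011 ⊕ 0b01100111 = 0b01110100.

P[1] = 0b11011011, P[2] = 0b00011011, P[3] = 0b01110100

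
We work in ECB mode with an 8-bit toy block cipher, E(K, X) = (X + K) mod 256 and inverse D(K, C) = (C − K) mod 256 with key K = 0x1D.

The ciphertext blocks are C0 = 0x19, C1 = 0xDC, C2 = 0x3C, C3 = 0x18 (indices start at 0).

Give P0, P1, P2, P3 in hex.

P0 = 0xFC, P1 = 0xBF, P2 = 0x1F, P3 = 0xFB

ECB decryption: P_i = D(K, C_i).
P0: D(K, 0x19) = 0xFC.
P1: D(K, 0xDC) = 0xBF.
P2: D(K, 0x3C) = 0x1F.
P3: D(K, 0x18) = 0xFB.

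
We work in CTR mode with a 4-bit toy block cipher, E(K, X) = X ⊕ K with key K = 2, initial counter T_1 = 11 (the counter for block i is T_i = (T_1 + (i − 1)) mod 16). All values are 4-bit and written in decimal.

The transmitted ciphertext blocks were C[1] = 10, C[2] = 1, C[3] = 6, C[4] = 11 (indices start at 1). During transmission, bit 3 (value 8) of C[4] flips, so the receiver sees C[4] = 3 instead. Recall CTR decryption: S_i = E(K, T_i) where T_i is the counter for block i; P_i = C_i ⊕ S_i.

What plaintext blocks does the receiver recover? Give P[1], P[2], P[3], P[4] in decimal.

Only C[4] changed, to 3. In CTR, a change in C_i flips the same bit in P_i only; the keystream is unaffected. Decrypting the received ciphertext:
P[1]: T = 11, S = E(K, T) = 9; 10 ⊕ 9 = 3.
P[2]: T = 12, S = E(K, T) = 14; 1 ⊕ 14 = 15.
P[3]: T = 13, S = E(K, T) = 15; 6 ⊕ 15 = 9.
P[4]: T = 14, S = E(K, T) = 12; 3 ⊕ 12 = 15.
Blocks that differ from the original plaintext: P[4].

P[1] = 3, P[2] = 15, P[3] = 9, P[4] = 15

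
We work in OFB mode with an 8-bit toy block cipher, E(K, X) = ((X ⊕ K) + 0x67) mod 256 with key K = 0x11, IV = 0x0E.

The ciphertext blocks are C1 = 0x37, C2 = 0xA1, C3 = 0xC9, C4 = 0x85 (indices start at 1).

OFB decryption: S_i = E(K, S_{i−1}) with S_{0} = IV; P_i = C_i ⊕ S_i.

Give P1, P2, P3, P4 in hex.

P1 = 0xB1, P2 = 0x5F, P3 = 0x9F, P4 = 0x2B

P1: S = E(K, 0x0E) = 0x86; 0x37 ⊕ 0x86 = 0xB1.
P2: S = E(K, 0x86) = 0xFE; 0xA1 ⊕ 0xFE = 0x5F.
P3: S = E(K, 0xFE) = 0x56; 0xC9 ⊕ 0x56 = 0x9F.
P4: S = E(K, 0x56) = 0xAE; 0x85 ⊕ 0xAE = 0x2B.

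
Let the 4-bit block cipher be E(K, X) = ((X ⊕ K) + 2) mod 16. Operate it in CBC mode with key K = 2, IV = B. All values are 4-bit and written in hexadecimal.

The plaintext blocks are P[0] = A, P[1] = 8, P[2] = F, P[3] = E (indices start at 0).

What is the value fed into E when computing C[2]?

CBC encryption: C_i = E(K, P_i ⊕ C_{i−1}), with C_{−1} = IV.
C[0]: P[0] ⊕ B = 1; E(K, 1) = 5.
C[1]: P[1] ⊕ 5 = D; E(K, D) = 1.
C[2]: P[2] ⊕ 1 = E; E(K, E) = E.
So the input to E for block [2] is E.

E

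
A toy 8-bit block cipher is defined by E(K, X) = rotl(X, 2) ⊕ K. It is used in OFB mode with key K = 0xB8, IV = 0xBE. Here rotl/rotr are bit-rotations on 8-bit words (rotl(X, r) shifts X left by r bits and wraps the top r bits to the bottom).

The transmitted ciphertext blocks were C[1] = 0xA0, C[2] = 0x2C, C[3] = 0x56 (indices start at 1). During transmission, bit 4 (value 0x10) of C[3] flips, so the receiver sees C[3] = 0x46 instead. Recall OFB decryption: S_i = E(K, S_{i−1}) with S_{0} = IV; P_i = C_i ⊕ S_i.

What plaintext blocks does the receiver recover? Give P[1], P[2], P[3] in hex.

P[1] = 0xE2, P[2] = 0x9D, P[3] = 0x38

Only C[3] changed, to 0x46. In OFB, a change in C_i flips the same bit in P_i only; the keystream is unaffected. Decrypting the received ciphertext:
P[1]: S = E(K, 0xBE) = 0x42; 0xA0 ⊕ 0x42 = 0xE2.
P[2]: S = E(K, 0x42) = 0xB1; 0x2C ⊕ 0xB1 = 0x9D.
P[3]: S = E(K, 0xB1) = 0x7E; 0x46 ⊕ 0x7E = 0x38.
Blocks that differ from the original plaintext: P[3].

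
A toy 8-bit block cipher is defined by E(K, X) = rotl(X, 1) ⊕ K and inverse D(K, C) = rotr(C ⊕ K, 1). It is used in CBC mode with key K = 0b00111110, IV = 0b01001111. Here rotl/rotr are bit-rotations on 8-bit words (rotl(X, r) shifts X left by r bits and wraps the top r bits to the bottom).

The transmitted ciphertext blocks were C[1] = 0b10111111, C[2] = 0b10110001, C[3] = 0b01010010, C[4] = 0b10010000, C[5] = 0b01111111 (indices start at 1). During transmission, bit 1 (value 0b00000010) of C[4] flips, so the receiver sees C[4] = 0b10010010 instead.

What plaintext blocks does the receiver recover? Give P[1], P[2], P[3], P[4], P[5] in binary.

P[1] = 0b10001111, P[2] = 0b01111000, P[3] = 0b10000111, P[4] = 0b00000100, P[5] = 0b00110010

CBC decryption: P_i = D(K, C_i) ⊕ C_{i−1}, with C_{0} = IV.
Only C[4] changed, to 0b10010010. In CBC, a change in C_i garbles P_i and flips the same bit in P_{i+1}. Decrypting the received ciphertext:
P[1]: D(K, 0b10111111) = 0b11000000; 0b11000000 ⊕ 0b01001111 = 0b10001111.
P[2]: D(K, 0b10110001) = 0b11000111; 0b11000111 ⊕ 0b10111111 = 0b01111000.
P[3]: D(K, 0b01010010) = 0b00110110; 0b00110110 ⊕ 0b10110001 = 0b10000111.
P[4]: D(K, 0b10010010) = 0b01010110; 0b01010110 ⊕ 0b01010010 = 0b00000100.
P[5]: D(K, 0b01111111) = 0b10100000; 0b10100000 ⊕ 0b10010010 = 0b00110010.
Blocks that differ from the original plaintext: P[4], P[5].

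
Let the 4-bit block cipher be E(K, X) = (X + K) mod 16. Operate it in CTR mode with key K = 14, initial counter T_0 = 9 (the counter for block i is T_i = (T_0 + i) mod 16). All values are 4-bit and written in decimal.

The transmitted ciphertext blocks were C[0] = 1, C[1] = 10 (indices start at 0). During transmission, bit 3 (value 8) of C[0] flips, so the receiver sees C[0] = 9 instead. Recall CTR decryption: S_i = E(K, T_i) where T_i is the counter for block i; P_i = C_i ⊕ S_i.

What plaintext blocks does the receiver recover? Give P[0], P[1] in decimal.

P[0] = 14, P[1] = 2

Only C[0] changed, to 9. In CTR, a change in C_i flips the same bit in P_i only; the keystream is unaffected. Decrypting the received ciphertext:
P[0]: T = 9, S = E(K, T) = 7; 9 ⊕ 7 = 14.
P[1]: T = 10, S = E(K, T) = 8; 10 ⊕ 8 = 2.
Blocks that differ from the original plaintext: P[0].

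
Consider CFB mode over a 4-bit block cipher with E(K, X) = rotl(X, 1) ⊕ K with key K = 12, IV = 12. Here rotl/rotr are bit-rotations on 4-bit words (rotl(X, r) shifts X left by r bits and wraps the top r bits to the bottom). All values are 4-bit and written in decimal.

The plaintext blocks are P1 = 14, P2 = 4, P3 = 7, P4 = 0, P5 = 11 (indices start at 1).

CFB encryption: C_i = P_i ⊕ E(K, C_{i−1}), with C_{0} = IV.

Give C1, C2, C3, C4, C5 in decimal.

C1 = 11, C2 = 15, C3 = 4, C4 = 4, C5 = 15

C1: E(K, 12) = 5; 14 ⊕ 5 = 11.
C2: E(K, 11) = 11; 4 ⊕ 11 = 15.
C3: E(K, 15) = 3; 7 ⊕ 3 = 4.
C4: E(K, 4) = 4; 0 ⊕ 4 = 4.
C5: E(K, 4) = 4; 11 ⊕ 4 = 15.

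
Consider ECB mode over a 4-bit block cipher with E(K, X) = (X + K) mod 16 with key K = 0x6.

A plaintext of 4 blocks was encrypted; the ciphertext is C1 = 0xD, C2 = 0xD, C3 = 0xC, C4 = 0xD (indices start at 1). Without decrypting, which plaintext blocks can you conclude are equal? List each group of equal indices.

ECB encrypts each block independently with the same key, so equal ciphertext blocks imply equal plaintext blocks.
C1 = C2 = C4 = 0xD, so P1 = P2 = P4.

P1 = P2 = P4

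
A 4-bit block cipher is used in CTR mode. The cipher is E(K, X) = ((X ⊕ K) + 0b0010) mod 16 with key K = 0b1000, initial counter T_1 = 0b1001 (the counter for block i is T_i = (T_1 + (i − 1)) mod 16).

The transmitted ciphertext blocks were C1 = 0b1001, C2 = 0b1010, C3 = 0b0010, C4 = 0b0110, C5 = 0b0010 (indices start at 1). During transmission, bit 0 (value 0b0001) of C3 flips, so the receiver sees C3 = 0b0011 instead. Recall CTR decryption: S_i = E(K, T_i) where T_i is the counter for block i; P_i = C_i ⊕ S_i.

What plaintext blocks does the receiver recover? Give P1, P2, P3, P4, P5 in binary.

P1 = 0b1010, P2 = 0b1110, P3 = 0b0110, P4 = 0b0000, P5 = 0b0101

Only C3 changed, to 0b0011. In CTR, a change in C_i flips the same bit in P_i only; the keystream is unaffected. Decrypting the received ciphertext:
P1: T = 0b1001, S = E(K, T) = 0b0011; 0b1001 ⊕ 0b0011 = 0b1010.
P2: T = 0b1010, S = E(K, T) = 0b0100; 0b1010 ⊕ 0b0100 = 0b1110.
P3: T = 0b1011, S = E(K, T) = 0b0101; 0b0011 ⊕ 0b0101 = 0b0110.
P4: T = 0b1100, S = E(K, T) = 0b0110; 0b0110 ⊕ 0b0110 = 0b0000.
P5: T = 0b1101, S = E(K, T) = 0b0111; 0b0010 ⊕ 0b0111 = 0b0101.
Blocks that differ from the original plaintext: P3.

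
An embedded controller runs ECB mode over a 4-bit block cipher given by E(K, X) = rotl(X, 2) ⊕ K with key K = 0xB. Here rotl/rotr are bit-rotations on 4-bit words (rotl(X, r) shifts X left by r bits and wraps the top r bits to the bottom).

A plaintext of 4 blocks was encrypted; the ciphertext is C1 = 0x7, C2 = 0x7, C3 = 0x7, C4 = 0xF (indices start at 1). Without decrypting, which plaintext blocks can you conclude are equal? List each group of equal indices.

P1 = P2 = P3

ECB encrypts each block independently with the same key, so equal ciphertext blocks imply equal plaintext blocks.
C1 = C2 = C3 = 0x7, so P1 = P2 = P3.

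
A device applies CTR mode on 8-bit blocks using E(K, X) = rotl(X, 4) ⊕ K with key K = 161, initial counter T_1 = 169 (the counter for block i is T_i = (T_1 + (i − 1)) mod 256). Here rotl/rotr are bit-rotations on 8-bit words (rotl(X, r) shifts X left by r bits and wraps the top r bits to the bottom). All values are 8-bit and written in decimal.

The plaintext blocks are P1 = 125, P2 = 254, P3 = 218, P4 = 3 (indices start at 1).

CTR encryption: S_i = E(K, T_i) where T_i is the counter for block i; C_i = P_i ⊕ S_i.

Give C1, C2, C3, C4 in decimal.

C1 = 70, C2 = 245, C3 = 193, C4 = 104

C1: T = 169, S = E(K, T) = 59; 125 ⊕ 59 = 70.
C2: T = 170, S = E(K, T) = 11; 254 ⊕ 11 = 245.
C3: T = 171, S = E(K, T) = 27; 218 ⊕ 27 = 193.
C4: T = 172, S = E(K, T) = 107; 3 ⊕ 107 = 104.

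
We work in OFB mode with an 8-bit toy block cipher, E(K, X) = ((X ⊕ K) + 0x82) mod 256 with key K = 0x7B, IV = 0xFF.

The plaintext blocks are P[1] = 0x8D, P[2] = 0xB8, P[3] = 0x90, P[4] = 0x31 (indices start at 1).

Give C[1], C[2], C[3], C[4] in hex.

OFB encryption: S_i = E(K, S_{i−1}) with S_{0} = IV; C_i = P_i ⊕ S_i.
C[1]: S = E(K, 0xFF) = 0x06; 0x8D ⊕ 0x06 = 0x8B.
C[2]: S = E(K, 0x06) = 0xFF; 0xB8 ⊕ 0xFF = 0x47.
C[3]: S = E(K, 0xFF) = 0x06; 0x90 ⊕ 0x06 = 0x96.
C[4]: S = E(K, 0x06) = 0xFF; 0x31 ⊕ 0xFF = 0xCE.

C[1] = 0x8B, C[2] = 0x47, C[3] = 0x96, C[4] = 0xCE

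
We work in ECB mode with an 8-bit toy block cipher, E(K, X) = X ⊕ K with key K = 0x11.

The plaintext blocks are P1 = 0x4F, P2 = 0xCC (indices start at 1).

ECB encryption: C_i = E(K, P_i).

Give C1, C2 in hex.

C1: E(K, 0x4F) = 0x5E.
C2: E(K, 0xCC) = 0xDD.

C1 = 0x5E, C2 = 0xDD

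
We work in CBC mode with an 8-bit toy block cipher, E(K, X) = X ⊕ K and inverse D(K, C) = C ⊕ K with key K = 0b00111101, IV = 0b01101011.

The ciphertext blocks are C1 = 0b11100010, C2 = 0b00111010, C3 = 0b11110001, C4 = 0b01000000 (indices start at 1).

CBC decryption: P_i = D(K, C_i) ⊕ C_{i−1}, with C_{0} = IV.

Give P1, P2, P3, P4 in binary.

P1 = 0b10110100, P2 = 0b11100101, P3 = 0b11110110, P4 = 0b10001100

P1: D(K, 0b11100010) = 0b11011111; 0b11011111 ⊕ 0b01101011 = 0b10110100.
P2: D(K, 0b00111010) = 0b00000111; 0b00000111 ⊕ 0b11100010 = 0b11100101.
P3: D(K, 0b11110001) = 0b11001100; 0b11001100 ⊕ 0b00111010 = 0b11110110.
P4: D(K, 0b01000000) = 0b01111101; 0b01111101 ⊕ 0b11110001 = 0b10001100.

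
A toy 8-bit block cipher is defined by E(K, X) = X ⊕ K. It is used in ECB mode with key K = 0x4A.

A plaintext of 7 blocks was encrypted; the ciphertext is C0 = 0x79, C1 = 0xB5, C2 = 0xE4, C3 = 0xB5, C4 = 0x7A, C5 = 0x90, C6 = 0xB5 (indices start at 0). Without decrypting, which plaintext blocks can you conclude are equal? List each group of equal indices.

ECB encrypts each block independently with the same key, so equal ciphertext blocks imply equal plaintext blocks.
C1 = C3 = C6 = 0xB5, so P1 = P3 = P6.

P1 = P3 = P6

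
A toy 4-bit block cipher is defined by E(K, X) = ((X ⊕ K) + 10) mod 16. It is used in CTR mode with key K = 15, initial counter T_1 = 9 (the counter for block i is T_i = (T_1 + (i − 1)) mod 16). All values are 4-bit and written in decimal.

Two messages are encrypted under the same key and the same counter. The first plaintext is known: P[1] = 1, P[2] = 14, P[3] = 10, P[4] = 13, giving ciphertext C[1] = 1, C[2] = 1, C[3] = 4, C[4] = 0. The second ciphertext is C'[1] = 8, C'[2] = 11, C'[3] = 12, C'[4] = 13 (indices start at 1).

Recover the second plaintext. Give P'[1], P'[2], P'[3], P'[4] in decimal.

P'[1] = 8, P'[2] = 4, P'[3] = 2, P'[4] = 0

In CTR with a reused counter, both messages share the same keystream S_i, so C_i ⊕ C'_i = P_i ⊕ P'_i and thus P'_i = P_i ⊕ C_i ⊕ C'_i.
P'[1]: 1 ⊕ 1 ⊕ 8 = 8.
P'[2]: 14 ⊕ 1 ⊕ 11 = 4.
P'[3]: 10 ⊕ 4 ⊕ 12 = 2.
P'[4]: 13 ⊕ 0 ⊕ 13 = 0.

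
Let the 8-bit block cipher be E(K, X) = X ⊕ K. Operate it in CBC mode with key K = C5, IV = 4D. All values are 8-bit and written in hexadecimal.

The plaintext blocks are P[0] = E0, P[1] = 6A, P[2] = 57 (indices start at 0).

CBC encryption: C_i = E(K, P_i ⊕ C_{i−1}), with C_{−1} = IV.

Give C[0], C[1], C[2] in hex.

C[0] = 68, C[1] = C7, C[2] = 55

C[0]: P[0] ⊕ 4D = AD; E(K, AD) = 68.
C[1]: P[1] ⊕ 68 = 02; E(K, 02) = C7.
C[2]: P[2] ⊕ C7 = 90; E(K, 90) = 55.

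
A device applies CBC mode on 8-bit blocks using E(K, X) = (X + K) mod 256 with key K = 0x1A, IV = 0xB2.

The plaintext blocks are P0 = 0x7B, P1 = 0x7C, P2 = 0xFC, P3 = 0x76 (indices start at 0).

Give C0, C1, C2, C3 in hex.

C0 = 0xE3, C1 = 0xB9, C2 = 0x5F, C3 = 0x43

CBC encryption: C_i = E(K, P_i ⊕ C_{i−1}), with C_{−1} = IV.
C0: P0 ⊕ 0xB2 = 0xC9; E(K, 0xC9) = 0xE3.
C1: P1 ⊕ 0xE3 = 0x9F; E(K, 0x9F) = 0xB9.
C2: P2 ⊕ 0xB9 = 0x45; E(K, 0x45) = 0x5F.
C3: P3 ⊕ 0x5F = 0x29; E(K, 0x29) = 0x43.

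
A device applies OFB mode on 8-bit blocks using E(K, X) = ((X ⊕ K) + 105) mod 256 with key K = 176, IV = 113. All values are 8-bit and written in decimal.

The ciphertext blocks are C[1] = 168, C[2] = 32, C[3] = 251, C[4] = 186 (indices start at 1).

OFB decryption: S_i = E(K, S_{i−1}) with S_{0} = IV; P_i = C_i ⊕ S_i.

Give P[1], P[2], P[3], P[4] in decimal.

P[1]: S = E(K, 113) = 42; 168 ⊕ 42 = 130.
P[2]: S = E(K, 42) = 3; 32 ⊕ 3 = 35.
P[3]: S = E(K, 3) = 28; 251 ⊕ 28 = 231.
P[4]: S = E(K, 28) = 21; 186 ⊕ 21 = 175.

P[1] = 130, P[2] = 35, P[3] = 231, P[4] = 175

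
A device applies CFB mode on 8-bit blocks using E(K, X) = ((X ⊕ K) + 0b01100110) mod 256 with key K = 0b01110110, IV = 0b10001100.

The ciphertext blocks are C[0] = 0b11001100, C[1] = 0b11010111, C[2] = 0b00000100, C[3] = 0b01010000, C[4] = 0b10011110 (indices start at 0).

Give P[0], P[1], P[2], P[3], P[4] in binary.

P[0] = 0b10101100, P[1] = 0b11110111, P[2] = 0b00000011, P[3] = 0b10001000, P[4] = 0b00010010

CFB decryption: P_i = C_i ⊕ E(K, C_{i−1}), with C_{−1} = IV.
P[0]: E(K, 0b10001100) = 0b01100000; 0b11001100 ⊕ 0b01100000 = 0b10101100.
P[1]: E(K, 0b11001100) = 0b00100000; 0b11010111 ⊕ 0b00100000 = 0b11110111.
P[2]: E(K, 0b11010111) = 0b00000111; 0b00000100 ⊕ 0b00000111 = 0b00000011.
P[3]: E(K, 0b00000100) = 0b11011000; 0b01010000 ⊕ 0b11011000 = 0b10001000.
P[4]: E(K, 0b01010000) = 0b10001100; 0b10011110 ⊕ 0b10001100 = 0b00010010.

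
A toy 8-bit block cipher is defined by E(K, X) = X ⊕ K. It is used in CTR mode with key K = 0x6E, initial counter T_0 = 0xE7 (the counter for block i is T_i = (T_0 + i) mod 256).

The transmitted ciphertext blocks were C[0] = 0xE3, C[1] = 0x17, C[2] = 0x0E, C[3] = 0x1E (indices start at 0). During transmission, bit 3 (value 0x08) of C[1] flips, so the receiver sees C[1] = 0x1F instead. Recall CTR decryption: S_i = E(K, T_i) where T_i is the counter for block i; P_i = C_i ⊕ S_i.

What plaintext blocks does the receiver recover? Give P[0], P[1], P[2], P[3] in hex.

P[0] = 0x6A, P[1] = 0x99, P[2] = 0x89, P[3] = 0x9A

Only C[1] changed, to 0x1F. In CTR, a change in C_i flips the same bit in P_i only; the keystream is unaffected. Decrypting the received ciphertext:
P[0]: T = 0xE7, S = E(K, T) = 0x89; 0xE3 ⊕ 0x89 = 0x6A.
P[1]: T = 0xE8, S = E(K, T) = 0x86; 0x1F ⊕ 0x86 = 0x99.
P[2]: T = 0xE9, S = E(K, T) = 0x87; 0x0E ⊕ 0x87 = 0x89.
P[3]: T = 0xEA, S = E(K, T) = 0x84; 0x1E ⊕ 0x84 = 0x9A.
Blocks that differ from the original plaintext: P[1].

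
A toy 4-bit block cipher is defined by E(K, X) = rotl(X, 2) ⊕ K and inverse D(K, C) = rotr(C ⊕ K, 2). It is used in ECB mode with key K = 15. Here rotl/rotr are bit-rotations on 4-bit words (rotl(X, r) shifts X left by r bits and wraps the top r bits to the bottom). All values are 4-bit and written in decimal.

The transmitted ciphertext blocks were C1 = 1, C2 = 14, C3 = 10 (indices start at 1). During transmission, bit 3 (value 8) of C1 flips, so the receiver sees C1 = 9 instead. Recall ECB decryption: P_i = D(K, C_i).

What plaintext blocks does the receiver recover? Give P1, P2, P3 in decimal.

P1 = 9, P2 = 4, P3 = 5

Only C1 changed, to 9. In ECB, a change in C_i affects only P_i. Decrypting the received ciphertext:
P1: D(K, 9) = 9.
P2: D(K, 14) = 4.
P3: D(K, 10) = 5.
Blocks that differ from the original plaintext: P1.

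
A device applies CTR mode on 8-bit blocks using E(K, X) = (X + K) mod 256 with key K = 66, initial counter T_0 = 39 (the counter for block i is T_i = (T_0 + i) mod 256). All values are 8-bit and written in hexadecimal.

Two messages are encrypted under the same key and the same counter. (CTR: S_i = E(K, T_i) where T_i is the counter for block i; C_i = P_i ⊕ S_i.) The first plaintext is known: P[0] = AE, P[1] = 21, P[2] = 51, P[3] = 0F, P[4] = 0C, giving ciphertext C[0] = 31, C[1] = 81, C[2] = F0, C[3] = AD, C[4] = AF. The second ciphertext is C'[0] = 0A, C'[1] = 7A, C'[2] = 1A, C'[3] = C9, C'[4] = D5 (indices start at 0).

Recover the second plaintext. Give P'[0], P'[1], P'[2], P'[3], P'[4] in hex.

P'[0] = 95, P'[1] = DA, P'[2] = BB, P'[3] = 6B, P'[4] = 76

In CTR with a reused counter, both messages share the same keystream S_i, so C_i ⊕ C'_i = P_i ⊕ P'_i and thus P'_i = P_i ⊕ C_i ⊕ C'_i.
P'[0]: AE ⊕ 31 ⊕ 0A = 95.
P'[1]: 21 ⊕ 81 ⊕ 7A = DA.
P'[2]: 51 ⊕ F0 ⊕ 1A = BB.
P'[3]: 0F ⊕ AD ⊕ C9 = 6B.
P'[4]: 0C ⊕ AF ⊕ D5 = 76.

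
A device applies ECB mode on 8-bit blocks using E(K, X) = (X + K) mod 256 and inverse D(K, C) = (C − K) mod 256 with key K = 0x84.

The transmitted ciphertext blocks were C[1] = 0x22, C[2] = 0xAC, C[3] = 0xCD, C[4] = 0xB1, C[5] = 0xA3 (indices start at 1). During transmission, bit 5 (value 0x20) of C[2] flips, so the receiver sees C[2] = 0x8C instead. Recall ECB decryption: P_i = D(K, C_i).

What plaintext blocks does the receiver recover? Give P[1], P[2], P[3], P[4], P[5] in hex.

P[1] = 0x9E, P[2] = 0x08, P[3] = 0x49, P[4] = 0x2D, P[5] = 0x1F

Only C[2] changed, to 0x8C. In ECB, a change in C_i affects only P_i. Decrypting the received ciphertext:
P[1]: D(K, 0x22) = 0x9E.
P[2]: D(K, 0x8C) = 0x08.
P[3]: D(K, 0xCD) = 0x49.
P[4]: D(K, 0xB1) = 0x2D.
P[5]: D(K, 0xA3) = 0x1F.
Blocks that differ from the original plaintext: P[2].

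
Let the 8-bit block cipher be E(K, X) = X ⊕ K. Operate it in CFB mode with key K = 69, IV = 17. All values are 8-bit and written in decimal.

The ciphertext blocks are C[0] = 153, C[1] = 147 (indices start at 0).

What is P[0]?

CFB decryption: P_i = C_i ⊕ E(K, C_{i−1}), with C_{−1} = IV.
P[0]: E(K, 17) = 84; 153 ⊕ 84 = 205.

P[0] = 205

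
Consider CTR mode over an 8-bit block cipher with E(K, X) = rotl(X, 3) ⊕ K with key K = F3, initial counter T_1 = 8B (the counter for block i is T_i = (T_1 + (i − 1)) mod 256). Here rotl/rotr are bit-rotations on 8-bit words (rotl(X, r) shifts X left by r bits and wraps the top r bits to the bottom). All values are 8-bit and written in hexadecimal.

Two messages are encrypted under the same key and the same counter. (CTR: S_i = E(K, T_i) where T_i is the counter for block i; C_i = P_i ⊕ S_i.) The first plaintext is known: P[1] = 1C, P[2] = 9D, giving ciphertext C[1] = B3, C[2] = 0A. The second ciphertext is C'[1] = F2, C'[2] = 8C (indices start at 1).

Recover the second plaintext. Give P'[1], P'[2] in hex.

In CTR with a reused counter, both messages share the same keystream S_i, so C_i ⊕ C'_i = P_i ⊕ P'_i and thus P'_i = P_i ⊕ C_i ⊕ C'_i.
P'[1]: 1C ⊕ B3 ⊕ F2 = 5D.
P'[2]: 9D ⊕ 0A ⊕ 8C = 1B.

P'[1] = 5D, P'[2] = 1B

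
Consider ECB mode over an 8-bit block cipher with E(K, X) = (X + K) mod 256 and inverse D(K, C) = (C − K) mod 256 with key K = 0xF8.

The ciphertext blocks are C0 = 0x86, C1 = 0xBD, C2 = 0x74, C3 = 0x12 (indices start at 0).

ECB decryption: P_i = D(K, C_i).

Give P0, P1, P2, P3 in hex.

P0: D(K, 0x86) = 0x8E.
P1: D(K, 0xBD) = 0xC5.
P2: D(K, 0x74) = 0x7C.
P3: D(K, 0x12) = 0x1A.

P0 = 0x8E, P1 = 0xC5, P2 = 0x7C, P3 = 0x1A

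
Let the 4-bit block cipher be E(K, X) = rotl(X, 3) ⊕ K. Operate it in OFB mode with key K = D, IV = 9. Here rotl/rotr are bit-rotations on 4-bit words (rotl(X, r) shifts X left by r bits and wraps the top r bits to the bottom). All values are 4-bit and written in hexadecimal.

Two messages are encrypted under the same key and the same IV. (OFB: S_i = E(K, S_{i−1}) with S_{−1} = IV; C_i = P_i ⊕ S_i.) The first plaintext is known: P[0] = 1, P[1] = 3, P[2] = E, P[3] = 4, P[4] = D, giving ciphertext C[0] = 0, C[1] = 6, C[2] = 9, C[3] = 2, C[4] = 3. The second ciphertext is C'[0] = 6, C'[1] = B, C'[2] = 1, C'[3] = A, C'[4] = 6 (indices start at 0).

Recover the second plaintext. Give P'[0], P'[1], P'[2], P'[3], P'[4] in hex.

In OFB with a reused IV, both messages share the same keystream S_i, so C_i ⊕ C'_i = P_i ⊕ P'_i and thus P'_i = P_i ⊕ C_i ⊕ C'_i.
P'[0]: 1 ⊕ 0 ⊕ 6 = 7.
P'[1]: 3 ⊕ 6 ⊕ B = E.
P'[2]: E ⊕ 9 ⊕ 1 = 6.
P'[3]: 4 ⊕ 2 ⊕ A = C.
P'[4]: D ⊕ 3 ⊕ 6 = 8.

P'[0] = 7, P'[1] = E, P'[2] = 6, P'[3] = C, P'[4] = 8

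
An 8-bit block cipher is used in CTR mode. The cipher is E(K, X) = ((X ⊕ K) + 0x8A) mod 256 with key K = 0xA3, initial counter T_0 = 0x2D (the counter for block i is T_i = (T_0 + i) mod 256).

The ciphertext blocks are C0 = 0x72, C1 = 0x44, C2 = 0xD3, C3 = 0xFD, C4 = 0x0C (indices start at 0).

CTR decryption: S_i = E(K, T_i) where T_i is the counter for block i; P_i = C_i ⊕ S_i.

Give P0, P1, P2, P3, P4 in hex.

P0 = 0x6A, P1 = 0x53, P2 = 0xC5, P3 = 0xE0, P4 = 0x10

P0: T = 0x2D, S = E(K, T) = 0x18; 0x72 ⊕ 0x18 = 0x6A.
P1: T = 0x2E, S = E(K, T) = 0x17; 0x44 ⊕ 0x17 = 0x53.
P2: T = 0x2F, S = E(K, T) = 0x16; 0xD3 ⊕ 0x16 = 0xC5.
P3: T = 0x30, S = E(K, T) = 0x1D; 0xFD ⊕ 0x1D = 0xE0.
P4: T = 0x31, S = E(K, T) = 0x1C; 0x0C ⊕ 0x1C = 0x10.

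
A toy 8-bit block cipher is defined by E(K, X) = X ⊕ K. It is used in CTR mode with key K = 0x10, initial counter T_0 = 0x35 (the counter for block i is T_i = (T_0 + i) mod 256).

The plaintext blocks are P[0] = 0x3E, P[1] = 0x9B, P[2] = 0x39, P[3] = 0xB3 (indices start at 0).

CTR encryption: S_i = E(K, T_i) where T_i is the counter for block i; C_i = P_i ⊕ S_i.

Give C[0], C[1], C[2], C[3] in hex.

C[0] = 0x1B, C[1] = 0xBD, C[2] = 0x1E, C[3] = 0x9B

C[0]: T = 0x35, S = E(K, T) = 0x25; 0x3E ⊕ 0x25 = 0x1B.
C[1]: T = 0x36, S = E(K, T) = 0x26; 0x9B ⊕ 0x26 = 0xBD.
C[2]: T = 0x37, S = E(K, T) = 0x27; 0x39 ⊕ 0x27 = 0x1E.
C[3]: T = 0x38, S = E(K, T) = 0x28; 0xB3 ⊕ 0x28 = 0x9B.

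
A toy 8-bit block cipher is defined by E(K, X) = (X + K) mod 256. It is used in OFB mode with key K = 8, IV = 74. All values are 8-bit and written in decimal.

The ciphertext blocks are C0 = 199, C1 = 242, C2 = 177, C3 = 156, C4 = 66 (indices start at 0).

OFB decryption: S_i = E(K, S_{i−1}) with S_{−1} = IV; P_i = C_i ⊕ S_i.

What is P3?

P0: S = E(K, 74) = 82; 199 ⊕ 82 = 149.
P1: S = E(K, 82) = 90; 242 ⊕ 90 = 168.
P2: S = E(K, 90) = 98; 177 ⊕ 98 = 211.
P3: S = E(K, 98) = 106; 156 ⊕ 106 = 246.

P3 = 246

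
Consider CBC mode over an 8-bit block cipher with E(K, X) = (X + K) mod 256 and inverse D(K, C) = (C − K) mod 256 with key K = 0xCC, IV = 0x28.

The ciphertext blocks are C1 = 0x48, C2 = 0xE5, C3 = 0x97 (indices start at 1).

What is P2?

CBC decryption: P_i = D(K, C_i) ⊕ C_{i−1}, with C_{0} = IV.
P2: D(K, 0xE5) = 0x19; 0x19 ⊕ 0x48 = 0x51.

P2 = 0x51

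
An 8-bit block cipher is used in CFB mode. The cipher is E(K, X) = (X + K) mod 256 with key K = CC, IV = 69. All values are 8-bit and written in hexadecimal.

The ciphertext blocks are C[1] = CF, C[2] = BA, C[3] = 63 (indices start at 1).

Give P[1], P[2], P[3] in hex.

P[1] = FA, P[2] = 21, P[3] = E5

CFB decryption: P_i = C_i ⊕ E(K, C_{i−1}), with C_{0} = IV.
P[1]: E(K, 69) = 35; CF ⊕ 35 = FA.
P[2]: E(K, CF) = 9B; BA ⊕ 9B = 21.
P[3]: E(K, BA) = 86; 63 ⊕ 86 = E5.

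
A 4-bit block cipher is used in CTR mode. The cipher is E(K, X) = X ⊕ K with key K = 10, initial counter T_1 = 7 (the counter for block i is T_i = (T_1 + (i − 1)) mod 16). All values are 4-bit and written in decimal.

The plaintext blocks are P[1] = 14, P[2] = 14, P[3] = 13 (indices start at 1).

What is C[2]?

CTR encryption: S_i = E(K, T_i) where T_i is the counter for block i; C_i = P_i ⊕ S_i.
C[1]: T = 7, S = E(K, T) = 13; 14 ⊕ 13 = 3.
C[2]: T = 8, S = E(K, T) = 2; 14 ⊕ 2 = 12.

C[2] = 12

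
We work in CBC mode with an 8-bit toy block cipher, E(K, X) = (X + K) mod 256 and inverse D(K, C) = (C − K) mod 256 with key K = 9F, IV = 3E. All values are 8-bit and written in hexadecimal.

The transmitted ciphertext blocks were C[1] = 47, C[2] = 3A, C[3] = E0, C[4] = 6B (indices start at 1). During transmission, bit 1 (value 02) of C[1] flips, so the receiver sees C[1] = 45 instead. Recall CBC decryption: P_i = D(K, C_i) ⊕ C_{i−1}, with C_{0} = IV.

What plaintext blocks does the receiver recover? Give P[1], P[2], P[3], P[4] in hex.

P[1] = 98, P[2] = DE, P[3] = 7B, P[4] = 2C

Only C[1] changed, to 45. In CBC, a change in C_i garbles P_i and flips the same bit in P_{i+1}. Decrypting the received ciphertext:
P[1]: D(K, 45) = A6; A6 ⊕ 3E = 98.
P[2]: D(K, 3A) = 9B; 9B ⊕ 45 = DE.
P[3]: D(K, E0) = 41; 41 ⊕ 3A = 7B.
P[4]: D(K, 6B) = CC; CC ⊕ E0 = 2C.
Blocks that differ from the original plaintext: P[1], P[2].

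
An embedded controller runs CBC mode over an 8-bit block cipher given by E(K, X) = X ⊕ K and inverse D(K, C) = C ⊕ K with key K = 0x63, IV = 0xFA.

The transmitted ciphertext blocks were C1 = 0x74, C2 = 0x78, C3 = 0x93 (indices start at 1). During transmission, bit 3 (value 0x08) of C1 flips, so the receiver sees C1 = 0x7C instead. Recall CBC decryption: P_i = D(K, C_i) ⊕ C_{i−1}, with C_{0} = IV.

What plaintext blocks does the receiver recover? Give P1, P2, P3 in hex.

Only C1 changed, to 0x7C. In CBC, a change in C_i garbles P_i and flips the same bit in P_{i+1}. Decrypting the received ciphertext:
P1: D(K, 0x7C) = 0x1F; 0x1F ⊕ 0xFA = 0xE5.
P2: D(K, 0x78) = 0x1B; 0x1B ⊕ 0x7C = 0x67.
P3: D(K, 0x93) = 0xF0; 0xF0 ⊕ 0x78 = 0x88.
Blocks that differ from the original plaintext: P1, P2.

P1 = 0xE5, P2 = 0x67, P3 = 0x88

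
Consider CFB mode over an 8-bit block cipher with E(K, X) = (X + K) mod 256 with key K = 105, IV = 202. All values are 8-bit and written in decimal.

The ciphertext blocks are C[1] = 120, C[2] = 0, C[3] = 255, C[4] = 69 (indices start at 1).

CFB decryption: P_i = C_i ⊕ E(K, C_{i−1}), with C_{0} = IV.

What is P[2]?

P[2]: E(K, 120) = 225; 0 ⊕ 225 = 225.

P[2] = 225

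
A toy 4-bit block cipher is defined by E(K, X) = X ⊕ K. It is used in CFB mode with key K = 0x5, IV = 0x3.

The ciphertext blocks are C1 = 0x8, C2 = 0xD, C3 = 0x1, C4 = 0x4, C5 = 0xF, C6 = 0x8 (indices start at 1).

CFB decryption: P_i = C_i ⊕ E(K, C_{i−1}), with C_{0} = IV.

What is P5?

P5: E(K, 0x4) = 0x1; 0xF ⊕ 0x1 = 0xE.

P5 = 0xE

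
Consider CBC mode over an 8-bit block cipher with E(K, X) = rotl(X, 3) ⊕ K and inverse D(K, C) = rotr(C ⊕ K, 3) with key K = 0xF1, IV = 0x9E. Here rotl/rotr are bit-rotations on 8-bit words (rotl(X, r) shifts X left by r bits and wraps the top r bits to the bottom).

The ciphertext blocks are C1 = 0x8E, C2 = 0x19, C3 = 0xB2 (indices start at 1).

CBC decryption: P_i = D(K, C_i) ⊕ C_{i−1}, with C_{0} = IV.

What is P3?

P3: D(K, 0xB2) = 0x68; 0x68 ⊕ 0x19 = 0x71.

P3 = 0x71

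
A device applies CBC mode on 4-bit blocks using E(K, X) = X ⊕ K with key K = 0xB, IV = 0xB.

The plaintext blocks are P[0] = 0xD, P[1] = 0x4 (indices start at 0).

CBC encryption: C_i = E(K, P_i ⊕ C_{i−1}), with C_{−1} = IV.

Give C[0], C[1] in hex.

C[0] = 0xD, C[1] = 0x2

C[0]: P[0] ⊕ 0xB = 0x6; E(K, 0x6) = 0xD.
C[1]: P[1] ⊕ 0xD = 0x9; E(K, 0x9) = 0x2.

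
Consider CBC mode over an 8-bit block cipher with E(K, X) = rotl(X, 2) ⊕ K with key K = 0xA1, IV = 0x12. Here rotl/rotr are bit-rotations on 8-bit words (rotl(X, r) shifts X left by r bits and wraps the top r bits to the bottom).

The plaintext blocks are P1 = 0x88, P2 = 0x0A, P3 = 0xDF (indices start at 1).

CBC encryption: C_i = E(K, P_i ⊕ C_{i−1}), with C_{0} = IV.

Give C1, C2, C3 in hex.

C1: P1 ⊕ 0x12 = 0x9A; E(K, 0x9A) = 0xCB.
C2: P2 ⊕ 0xCB = 0xC1; E(K, 0xC1) = 0xA6.
C3: P3 ⊕ 0xA6 = 0x79; E(K, 0x79) = 0x44.

C1 = 0xCB, C2 = 0xA6, C3 = 0x44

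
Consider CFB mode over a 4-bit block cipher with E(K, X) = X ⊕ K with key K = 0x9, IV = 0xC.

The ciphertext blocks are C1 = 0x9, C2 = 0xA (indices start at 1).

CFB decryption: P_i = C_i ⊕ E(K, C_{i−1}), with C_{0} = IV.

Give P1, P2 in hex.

P1 = 0xC, P2 = 0xA

P1: E(K, 0xC) = 0x5; 0x9 ⊕ 0x5 = 0xC.
P2: E(K, 0x9) = 0x0; 0xA ⊕ 0x0 = 0xA.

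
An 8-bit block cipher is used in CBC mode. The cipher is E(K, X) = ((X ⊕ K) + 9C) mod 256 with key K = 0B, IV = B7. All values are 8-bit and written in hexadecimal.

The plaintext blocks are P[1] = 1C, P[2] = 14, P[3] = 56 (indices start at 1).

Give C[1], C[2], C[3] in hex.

CBC encryption: C_i = E(K, P_i ⊕ C_{i−1}), with C_{0} = IV.
C[1]: P[1] ⊕ B7 = AB; E(K, AB) = 3C.
C[2]: P[2] ⊕ 3C = 28; E(K, 28) = BF.
C[3]: P[3] ⊕ BF = E9; E(K, E9) = 7E.

C[1] = 3C, C[2] = BF, C[3] = 7E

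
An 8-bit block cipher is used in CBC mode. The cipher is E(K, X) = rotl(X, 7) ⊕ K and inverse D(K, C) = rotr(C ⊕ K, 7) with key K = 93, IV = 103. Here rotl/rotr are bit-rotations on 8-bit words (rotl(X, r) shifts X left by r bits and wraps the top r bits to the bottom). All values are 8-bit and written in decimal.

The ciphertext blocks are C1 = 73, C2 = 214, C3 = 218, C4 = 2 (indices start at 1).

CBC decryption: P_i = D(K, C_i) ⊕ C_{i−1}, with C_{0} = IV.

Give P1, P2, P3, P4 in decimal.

P1: D(K, 73) = 40; 40 ⊕ 103 = 79.
P2: D(K, 214) = 23; 23 ⊕ 73 = 94.
P3: D(K, 218) = 15; 15 ⊕ 214 = 217.
P4: D(K, 2) = 190; 190 ⊕ 218 = 100.

P1 = 79, P2 = 94, P3 = 217, P4 = 100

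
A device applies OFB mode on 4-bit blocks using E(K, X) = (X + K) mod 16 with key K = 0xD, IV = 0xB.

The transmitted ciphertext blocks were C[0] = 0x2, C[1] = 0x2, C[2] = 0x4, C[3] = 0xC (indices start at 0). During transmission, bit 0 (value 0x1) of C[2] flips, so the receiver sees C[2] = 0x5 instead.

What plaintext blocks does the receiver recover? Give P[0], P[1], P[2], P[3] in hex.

OFB decryption: S_i = E(K, S_{i−1}) with S_{−1} = IV; P_i = C_i ⊕ S_i.
Only C[2] changed, to 0x5. In OFB, a change in C_i flips the same bit in P_i only; the keystream is unaffected. Decrypting the received ciphertext:
P[0]: S = E(K, 0xB) = 0x8; 0x2 ⊕ 0x8 = 0xA.
P[1]: S = E(K, 0x8) = 0x5; 0x2 ⊕ 0x5 = 0x7.
P[2]: S = E(K, 0x5) = 0x2; 0x5 ⊕ 0x2 = 0x7.
P[3]: S = E(K, 0x2) = 0xF; 0xC ⊕ 0xF = 0x3.
Blocks that differ from the original plaintext: P[2].

P[0] = 0xA, P[1] = 0x7, P[2] = 0x7, P[3] = 0x3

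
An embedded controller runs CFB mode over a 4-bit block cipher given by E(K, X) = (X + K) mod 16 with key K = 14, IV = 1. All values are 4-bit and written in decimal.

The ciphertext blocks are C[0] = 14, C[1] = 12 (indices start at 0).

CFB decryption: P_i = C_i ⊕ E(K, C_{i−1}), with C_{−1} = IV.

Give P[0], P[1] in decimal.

P[0]: E(K, 1) = 15; 14 ⊕ 15 = 1.
P[1]: E(K, 14) = 12; 12 ⊕ 12 = 0.

P[0] = 1, P[1] = 0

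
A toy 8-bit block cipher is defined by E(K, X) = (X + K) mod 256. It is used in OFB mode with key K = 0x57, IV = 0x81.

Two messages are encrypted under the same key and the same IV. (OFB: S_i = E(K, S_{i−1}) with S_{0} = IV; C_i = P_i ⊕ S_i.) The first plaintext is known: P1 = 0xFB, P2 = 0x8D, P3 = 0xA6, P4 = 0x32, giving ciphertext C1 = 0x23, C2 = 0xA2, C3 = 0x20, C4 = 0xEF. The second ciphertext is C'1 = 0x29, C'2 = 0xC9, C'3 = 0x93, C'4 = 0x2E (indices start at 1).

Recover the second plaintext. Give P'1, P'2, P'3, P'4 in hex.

P'1 = 0xF1, P'2 = 0xE6, P'3 = 0x15, P'4 = 0xF3

In OFB with a reused IV, both messages share the same keystream S_i, so C_i ⊕ C'_i = P_i ⊕ P'_i and thus P'_i = P_i ⊕ C_i ⊕ C'_i.
P'1: 0xFB ⊕ 0x23 ⊕ 0x29 = 0xF1.
P'2: 0x8D ⊕ 0xA2 ⊕ 0xC9 = 0xE6.
P'3: 0xA6 ⊕ 0x20 ⊕ 0x93 = 0x15.
P'4: 0x32 ⊕ 0xEF ⊕ 0x2E = 0xF3.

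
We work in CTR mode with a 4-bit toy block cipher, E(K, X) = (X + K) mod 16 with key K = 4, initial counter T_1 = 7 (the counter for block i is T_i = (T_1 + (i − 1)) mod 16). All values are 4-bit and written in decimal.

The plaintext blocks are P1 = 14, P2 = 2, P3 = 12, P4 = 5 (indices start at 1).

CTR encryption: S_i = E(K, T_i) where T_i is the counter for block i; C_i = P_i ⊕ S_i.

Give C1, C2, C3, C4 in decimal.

C1 = 5, C2 = 14, C3 = 1, C4 = 11

C1: T = 7, S = E(K, T) = 11; 14 ⊕ 11 = 5.
C2: T = 8, S = E(K, T) = 12; 2 ⊕ 12 = 14.
C3: T = 9, S = E(K, T) = 13; 12 ⊕ 13 = 1.
C4: T = 10, S = E(K, T) = 14; 5 ⊕ 14 = 11.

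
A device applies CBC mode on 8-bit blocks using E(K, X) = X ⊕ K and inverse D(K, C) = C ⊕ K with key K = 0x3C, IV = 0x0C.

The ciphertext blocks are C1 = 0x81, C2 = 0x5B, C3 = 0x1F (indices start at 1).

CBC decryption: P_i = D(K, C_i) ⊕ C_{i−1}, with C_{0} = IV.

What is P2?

P2: D(K, 0x5B) = 0x67; 0x67 ⊕ 0x81 = 0xE6.

P2 = 0xE6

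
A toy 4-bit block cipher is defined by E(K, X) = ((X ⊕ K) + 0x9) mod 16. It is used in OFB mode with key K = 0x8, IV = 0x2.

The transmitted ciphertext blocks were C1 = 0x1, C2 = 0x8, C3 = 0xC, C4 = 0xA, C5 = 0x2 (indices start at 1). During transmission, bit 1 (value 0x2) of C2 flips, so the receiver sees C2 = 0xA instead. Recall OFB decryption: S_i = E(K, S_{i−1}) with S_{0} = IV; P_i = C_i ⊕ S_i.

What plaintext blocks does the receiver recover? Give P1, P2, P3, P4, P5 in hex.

Only C2 changed, to 0xA. In OFB, a change in C_i flips the same bit in P_i only; the keystream is unaffected. Decrypting the received ciphertext:
P1: S = E(K, 0x2) = 0x3; 0x1 ⊕ 0x3 = 0x2.
P2: S = E(K, 0x3) = 0x4; 0xA ⊕ 0x4 = 0xE.
P3: S = E(K, 0x4) = 0x5; 0xC ⊕ 0x5 = 0x9.
P4: S = E(K, 0x5) = 0x6; 0xA ⊕ 0x6 = 0xC.
P5: S = E(K, 0x6) = 0x7; 0x2 ⊕ 0x7 = 0x5.
Blocks that differ from the original plaintext: P2.

P1 = 0x2, P2 = 0xE, P3 = 0x9, P4 = 0xC, P5 = 0x5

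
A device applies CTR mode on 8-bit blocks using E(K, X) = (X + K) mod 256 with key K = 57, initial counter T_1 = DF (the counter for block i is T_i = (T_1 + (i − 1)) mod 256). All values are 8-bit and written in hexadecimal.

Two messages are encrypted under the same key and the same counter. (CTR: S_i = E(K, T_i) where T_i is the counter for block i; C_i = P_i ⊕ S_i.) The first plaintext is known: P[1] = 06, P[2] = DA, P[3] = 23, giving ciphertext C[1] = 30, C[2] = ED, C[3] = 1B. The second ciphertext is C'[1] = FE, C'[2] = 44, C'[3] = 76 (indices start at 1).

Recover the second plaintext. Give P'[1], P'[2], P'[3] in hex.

In CTR with a reused counter, both messages share the same keystream S_i, so C_i ⊕ C'_i = P_i ⊕ P'_i and thus P'_i = P_i ⊕ C_i ⊕ C'_i.
P'[1]: 06 ⊕ 30 ⊕ FE = C8.
P'[2]: DA ⊕ ED ⊕ 44 = 73.
P'[3]: 23 ⊕ 1B ⊕ 76 = 4E.

P'[1] = C8, P'[2] = 73, P'[3] = 4E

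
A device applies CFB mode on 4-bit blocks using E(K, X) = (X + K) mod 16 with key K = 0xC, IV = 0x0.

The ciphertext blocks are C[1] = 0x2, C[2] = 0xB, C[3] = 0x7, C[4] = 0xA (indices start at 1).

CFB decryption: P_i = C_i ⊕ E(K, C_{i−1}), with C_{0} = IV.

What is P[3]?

P[3] = 0x0

P[3]: E(K, 0xB) = 0x7; 0x7 ⊕ 0x7 = 0x0.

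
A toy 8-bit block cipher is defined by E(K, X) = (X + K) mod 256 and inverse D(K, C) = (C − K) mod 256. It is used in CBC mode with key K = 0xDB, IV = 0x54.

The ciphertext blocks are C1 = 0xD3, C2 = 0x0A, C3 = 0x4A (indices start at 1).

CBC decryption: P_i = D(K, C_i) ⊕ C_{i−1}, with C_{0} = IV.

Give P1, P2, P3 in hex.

P1 = 0xAC, P2 = 0xFC, P3 = 0x65

P1: D(K, 0xD3) = 0xF8; 0xF8 ⊕ 0x54 = 0xAC.
P2: D(K, 0x0A) = 0x2F; 0x2F ⊕ 0xD3 = 0xFC.
P3: D(K, 0x4A) = 0x6F; 0x6F ⊕ 0x0A = 0x65.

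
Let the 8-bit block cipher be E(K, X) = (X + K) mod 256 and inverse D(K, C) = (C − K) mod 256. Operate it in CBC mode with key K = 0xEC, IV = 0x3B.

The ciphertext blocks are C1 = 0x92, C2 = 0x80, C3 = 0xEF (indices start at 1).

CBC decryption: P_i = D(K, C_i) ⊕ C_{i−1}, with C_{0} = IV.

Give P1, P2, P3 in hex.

P1: D(K, 0x92) = 0xA6; 0xA6 ⊕ 0x3B = 0x9D.
P2: D(K, 0x80) = 0x94; 0x94 ⊕ 0x92 = 0x06.
P3: D(K, 0xEF) = 0x03; 0x03 ⊕ 0x80 = 0x83.

P1 = 0x9D, P2 = 0x06, P3 = 0x83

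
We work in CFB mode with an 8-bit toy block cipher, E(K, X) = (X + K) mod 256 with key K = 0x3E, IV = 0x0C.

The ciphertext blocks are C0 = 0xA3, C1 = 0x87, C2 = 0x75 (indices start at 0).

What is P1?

P1 = 0x66

CFB decryption: P_i = C_i ⊕ E(K, C_{i−1}), with C_{−1} = IV.
P1: E(K, 0xA3) = 0xE1; 0x87 ⊕ 0xE1 = 0x66.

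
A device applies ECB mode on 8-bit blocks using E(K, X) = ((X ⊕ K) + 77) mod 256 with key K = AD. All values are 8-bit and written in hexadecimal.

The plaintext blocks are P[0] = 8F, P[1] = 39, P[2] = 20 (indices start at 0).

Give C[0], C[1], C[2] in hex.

C[0] = 99, C[1] = 0B, C[2] = 04

ECB encryption: C_i = E(K, P_i).
C[0]: E(K, 8F) = 99.
C[1]: E(K, 39) = 0B.
C[2]: E(K, 20) = 04.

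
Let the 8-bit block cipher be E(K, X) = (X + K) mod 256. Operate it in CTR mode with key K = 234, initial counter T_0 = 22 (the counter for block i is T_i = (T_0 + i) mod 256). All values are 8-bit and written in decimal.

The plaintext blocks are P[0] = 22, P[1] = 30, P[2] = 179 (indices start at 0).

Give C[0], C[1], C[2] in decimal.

CTR encryption: S_i = E(K, T_i) where T_i is the counter for block i; C_i = P_i ⊕ S_i.
C[0]: T = 22, S = E(K, T) = 0; 22 ⊕ 0 = 22.
C[1]: T = 23, S = E(K, T) = 1; 30 ⊕ 1 = 31.
C[2]: T = 24, S = E(K, T) = 2; 179 ⊕ 2 = 177.

C[0] = 22, C[1] = 31, C[2] = 177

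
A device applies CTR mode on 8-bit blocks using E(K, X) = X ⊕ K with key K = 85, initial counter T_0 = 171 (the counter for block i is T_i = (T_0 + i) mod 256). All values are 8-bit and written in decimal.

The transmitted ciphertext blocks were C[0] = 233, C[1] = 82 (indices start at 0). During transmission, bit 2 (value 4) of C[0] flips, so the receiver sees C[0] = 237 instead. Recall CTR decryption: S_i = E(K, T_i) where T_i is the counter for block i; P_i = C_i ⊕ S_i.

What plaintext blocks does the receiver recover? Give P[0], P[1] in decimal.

P[0] = 19, P[1] = 171

Only C[0] changed, to 237. In CTR, a change in C_i flips the same bit in P_i only; the keystream is unaffected. Decrypting the received ciphertext:
P[0]: T = 171, S = E(K, T) = 254; 237 ⊕ 254 = 19.
P[1]: T = 172, S = E(K, T) = 249; 82 ⊕ 249 = 171.
Blocks that differ from the original plaintext: P[0].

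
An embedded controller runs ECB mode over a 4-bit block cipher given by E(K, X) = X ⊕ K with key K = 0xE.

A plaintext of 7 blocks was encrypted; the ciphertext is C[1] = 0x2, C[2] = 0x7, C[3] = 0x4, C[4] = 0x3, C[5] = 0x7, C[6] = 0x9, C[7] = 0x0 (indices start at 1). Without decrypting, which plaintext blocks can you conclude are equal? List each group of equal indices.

P[2] = P[5]

ECB encrypts each block independently with the same key, so equal ciphertext blocks imply equal plaintext blocks.
C[2] = C[5] = 0x7, so P[2] = P[5].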